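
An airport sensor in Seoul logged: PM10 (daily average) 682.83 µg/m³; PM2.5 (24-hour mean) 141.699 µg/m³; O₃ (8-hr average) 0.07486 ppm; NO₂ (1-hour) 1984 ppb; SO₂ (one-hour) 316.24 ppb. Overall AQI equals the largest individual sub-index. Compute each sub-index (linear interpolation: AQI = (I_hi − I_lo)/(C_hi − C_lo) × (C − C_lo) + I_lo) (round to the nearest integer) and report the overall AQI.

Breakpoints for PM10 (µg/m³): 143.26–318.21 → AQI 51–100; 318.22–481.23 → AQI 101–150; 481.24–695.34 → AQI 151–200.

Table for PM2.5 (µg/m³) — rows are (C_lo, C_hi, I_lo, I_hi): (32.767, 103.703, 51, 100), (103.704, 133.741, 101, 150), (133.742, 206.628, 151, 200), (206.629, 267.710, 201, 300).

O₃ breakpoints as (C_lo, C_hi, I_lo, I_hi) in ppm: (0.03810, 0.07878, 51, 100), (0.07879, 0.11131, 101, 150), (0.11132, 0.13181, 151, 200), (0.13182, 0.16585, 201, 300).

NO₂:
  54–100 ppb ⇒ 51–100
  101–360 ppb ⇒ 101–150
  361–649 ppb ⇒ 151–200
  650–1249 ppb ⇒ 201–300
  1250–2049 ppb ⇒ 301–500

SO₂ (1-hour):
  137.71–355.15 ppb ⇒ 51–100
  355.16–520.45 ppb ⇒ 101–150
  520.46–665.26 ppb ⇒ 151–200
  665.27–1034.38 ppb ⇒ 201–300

484

PM10: row 481.24–695.34 (AQI 151–200). (200−151)·(682.83−481.24)/(695.34−481.24) + 151 = 49·201.59/214.10 + 151 ≈ 197.14 → 197.
PM2.5: 141.699 ∈ [133.742, 206.628] ↔ index [151, 200].
151 + (141.699−133.742)·(200−151)/(206.628−133.742) = 151 + 7.957·49/72.886 ≈ 156.35, so AQI = 156.
O₃: 0.07486 ∈ [0.03810, 0.07878] ↔ index [51, 100].
51 + (0.07486−0.03810)·(100−51)/(0.07878−0.03810) = 51 + 0.03676·49/0.04068 ≈ 95.28, so AQI = 95.
NO₂: 1984 lies in 1250–2049, so I_lo=301, I_hi=500, C_lo=1250, C_hi=2049.
(500−301)/(2049−1250) × (1984−1250) + 301 = 199/799 × 734 + 301 ≈ 483.81 → 484.
SO₂ 316.24: bracket 137.71–355.15 → index 51–100; slope 49/217.44, offset 178.53.
AQI = 51 + 49/217.44·178.53 ≈ 91.23 ⇒ 91.
Sub-indices: PM10→197, PM2.5→156, O₃→95, NO₂→484, SO₂→91. Overall AQI = max = 484; dominant pollutant is NO₂.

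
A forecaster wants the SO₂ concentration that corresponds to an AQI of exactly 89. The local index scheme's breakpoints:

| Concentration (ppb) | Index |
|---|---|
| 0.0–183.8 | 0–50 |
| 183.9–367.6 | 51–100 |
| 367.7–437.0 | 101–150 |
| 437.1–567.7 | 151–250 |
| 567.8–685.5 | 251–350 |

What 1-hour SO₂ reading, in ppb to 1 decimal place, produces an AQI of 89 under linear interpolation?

326.4

AQI 89 lies in the 51–100 band, which corresponds to 183.9–367.6 ppb.
C = 183.9 + (89−51)×(367.6−183.9)/(100−51) = 183.9 + 38×183.7/49 ≈ 326.361 ppb → 326.4 ppb to 1 dp.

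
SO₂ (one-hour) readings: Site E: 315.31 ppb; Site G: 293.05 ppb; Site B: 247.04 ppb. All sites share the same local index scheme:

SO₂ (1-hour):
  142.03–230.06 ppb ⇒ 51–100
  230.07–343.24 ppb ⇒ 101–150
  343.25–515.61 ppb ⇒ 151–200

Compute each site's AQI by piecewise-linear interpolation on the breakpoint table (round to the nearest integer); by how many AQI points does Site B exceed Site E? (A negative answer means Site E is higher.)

Site E: row 230.07–343.24 (AQI 101–150). (150−101)·(315.31−230.07)/(343.24−230.07) + 101 = 49·85.24/113.17 + 101 ≈ 137.91 → 138.
Site G: 293.05 ∈ [230.07, 343.24] ↔ index [101, 150].
101 + (293.05−230.07)·(150−101)/(343.24−230.07) = 101 + 62.98·49/113.17 ≈ 128.27, so AQI = 128.
Site B: 247.04 ∈ [230.07, 343.24] ↔ index [101, 150].
101 + (247.04−230.07)·(150−101)/(343.24−230.07) = 101 + 16.97·49/113.17 ≈ 108.35, so AQI = 108.
AQIs: Site E=138, Site G=128, Site B=108. Site B (108) − Site E (138) = -30.

-30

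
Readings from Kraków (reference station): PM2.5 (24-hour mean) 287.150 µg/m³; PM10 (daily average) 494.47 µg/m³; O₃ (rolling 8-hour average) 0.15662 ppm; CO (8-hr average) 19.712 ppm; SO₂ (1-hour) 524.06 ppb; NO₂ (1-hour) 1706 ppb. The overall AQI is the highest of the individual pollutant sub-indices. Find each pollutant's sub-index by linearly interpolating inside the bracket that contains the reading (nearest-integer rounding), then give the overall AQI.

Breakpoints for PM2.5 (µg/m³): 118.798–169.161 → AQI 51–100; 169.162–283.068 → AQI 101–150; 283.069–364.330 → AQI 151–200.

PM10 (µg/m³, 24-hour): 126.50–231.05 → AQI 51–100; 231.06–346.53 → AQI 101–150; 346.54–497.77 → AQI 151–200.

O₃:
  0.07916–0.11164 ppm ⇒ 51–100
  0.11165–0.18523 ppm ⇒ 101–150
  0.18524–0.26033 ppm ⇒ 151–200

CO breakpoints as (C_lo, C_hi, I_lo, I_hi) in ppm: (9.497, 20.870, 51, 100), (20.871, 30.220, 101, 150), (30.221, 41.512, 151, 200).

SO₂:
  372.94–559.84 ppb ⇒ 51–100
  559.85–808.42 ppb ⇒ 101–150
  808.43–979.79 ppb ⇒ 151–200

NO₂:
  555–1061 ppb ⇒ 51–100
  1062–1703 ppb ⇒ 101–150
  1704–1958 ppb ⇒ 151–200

199

PM2.5 287.150: bracket 283.069–364.330 → index 151–200; slope 49/81.261, offset 4.081.
AQI = 151 + 49/81.261·4.081 ≈ 153.46 ⇒ 153.
PM10: 494.47 lies in 346.54–497.77, so I_lo=151, I_hi=200, C_lo=346.54, C_hi=497.77.
(200−151)/(497.77−346.54) × (494.47−346.54) + 151 = 49/151.23 × 147.93 + 151 ≈ 198.93 → 199.
O₃ 0.15662: bracket 0.11165–0.18523 → index 101–150; slope 49/0.07358, offset 0.04497.
AQI = 101 + 49/0.07358·0.04497 ≈ 130.95 ⇒ 131.
CO 19.712: bracket 9.497–20.870 → index 51–100; slope 49/11.373, offset 10.215.
AQI = 51 + 49/11.373·10.215 ≈ 95.01 ⇒ 95.
SO₂: 524.06 lies in 372.94–559.84, so I_lo=51, I_hi=100, C_lo=372.94, C_hi=559.84.
(100−51)/(559.84−372.94) × (524.06−372.94) + 51 = 49/186.90 × 151.12 + 51 ≈ 90.62 → 91.
NO₂: 1706 lies in 1704–1958, so I_lo=151, I_hi=200, C_lo=1704, C_hi=1958.
(200−151)/(1958−1704) × (1706−1704) + 151 = 49/254 × 2 + 151 ≈ 151.39 → 151.
Sub-indices: PM2.5→153, PM10→199, O₃→131, CO→95, SO₂→91, NO₂→151. Overall AQI = max = 199; dominant pollutant is PM10.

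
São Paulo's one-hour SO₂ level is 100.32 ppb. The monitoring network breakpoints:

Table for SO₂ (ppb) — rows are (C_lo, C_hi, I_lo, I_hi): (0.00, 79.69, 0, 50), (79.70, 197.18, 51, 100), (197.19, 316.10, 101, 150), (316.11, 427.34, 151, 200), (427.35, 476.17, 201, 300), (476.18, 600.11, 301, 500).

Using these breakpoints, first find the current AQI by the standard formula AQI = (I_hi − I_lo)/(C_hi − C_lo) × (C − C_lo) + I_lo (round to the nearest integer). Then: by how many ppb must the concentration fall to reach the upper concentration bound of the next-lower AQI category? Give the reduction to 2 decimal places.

SO₂: 100.32 lies in 79.70–197.18, so I_lo=51, I_hi=100, C_lo=79.70, C_hi=197.18.
(100−51)/(197.18−79.70) × (100.32−79.70) + 51 = 49/117.48 × 20.62 + 51 ≈ 59.60 → 60.
Current AQI 60 is in the Moderate range (51–100). The next-lower category tops out at AQI 50, whose upper concentration bound is 79.69 ppb.
Reduction needed = 100.32 − 79.69 = 20.63 ppb.

20.63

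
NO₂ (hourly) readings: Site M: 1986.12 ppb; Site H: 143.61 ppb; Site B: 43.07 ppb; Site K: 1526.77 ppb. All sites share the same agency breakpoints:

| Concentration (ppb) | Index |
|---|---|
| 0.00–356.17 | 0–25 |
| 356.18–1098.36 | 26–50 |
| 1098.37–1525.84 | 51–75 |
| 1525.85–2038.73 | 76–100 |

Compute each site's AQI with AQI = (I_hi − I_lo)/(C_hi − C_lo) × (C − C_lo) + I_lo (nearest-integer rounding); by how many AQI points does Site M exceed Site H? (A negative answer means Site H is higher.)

Site M 1986.12: bracket 1525.85–2038.73 → index 76–100; slope 24/512.88, offset 460.27.
AQI = 76 + 24/512.88·460.27 ≈ 97.54 ⇒ 98.
Site H: 143.61 ∈ [0.00, 356.17] ↔ index [0, 25].
0 + (143.61−0.00)·(25−0)/(356.17−0.00) = 0 + 143.61·25/356.17 ≈ 10.08, so AQI = 10.
Site B 43.07: bracket 0.00–356.17 → index 0–25; slope 25/356.17, offset 43.07.
AQI = 0 + 25/356.17·43.07 ≈ 3.02 ⇒ 3.
Site K 1526.77: bracket 1525.85–2038.73 → index 76–100; slope 24/512.88, offset 0.92.
AQI = 76 + 24/512.88·0.92 ≈ 76.04 ⇒ 76.
AQIs: Site M=98, Site H=10, Site B=3, Site K=76. Site M (98) − Site H (10) = 88.

88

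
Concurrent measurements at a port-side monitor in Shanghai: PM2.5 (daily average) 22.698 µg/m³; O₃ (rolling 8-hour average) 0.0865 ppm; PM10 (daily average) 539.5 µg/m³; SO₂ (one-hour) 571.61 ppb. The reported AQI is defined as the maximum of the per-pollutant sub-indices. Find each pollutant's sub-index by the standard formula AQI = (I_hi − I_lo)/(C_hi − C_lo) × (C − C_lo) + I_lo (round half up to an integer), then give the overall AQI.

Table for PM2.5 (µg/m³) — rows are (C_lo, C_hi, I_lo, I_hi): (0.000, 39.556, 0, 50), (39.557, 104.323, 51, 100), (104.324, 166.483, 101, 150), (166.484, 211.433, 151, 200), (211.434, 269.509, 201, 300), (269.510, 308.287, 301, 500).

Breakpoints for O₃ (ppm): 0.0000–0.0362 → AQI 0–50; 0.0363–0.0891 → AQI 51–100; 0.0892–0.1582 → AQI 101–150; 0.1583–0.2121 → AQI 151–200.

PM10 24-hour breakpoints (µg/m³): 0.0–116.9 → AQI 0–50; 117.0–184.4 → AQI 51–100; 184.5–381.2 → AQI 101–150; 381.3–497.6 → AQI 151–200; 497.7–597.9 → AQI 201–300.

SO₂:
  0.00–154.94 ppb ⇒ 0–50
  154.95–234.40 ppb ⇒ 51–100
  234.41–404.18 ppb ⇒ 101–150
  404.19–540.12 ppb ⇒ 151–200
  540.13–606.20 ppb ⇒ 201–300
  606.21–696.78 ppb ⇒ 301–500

PM2.5 22.698: bracket 0.000–39.556 → index 0–50; slope 50/39.556, offset 22.698.
AQI = 0 + 50/39.556·22.698 ≈ 28.69 ⇒ 29.
O₃: row 0.0363–0.0891 (AQI 51–100). (100−51)·(0.0865−0.0363)/(0.0891−0.0363) + 51 = 49·0.0502/0.0528 + 51 ≈ 97.59 → 98.
PM10: row 497.7–597.9 (AQI 201–300). (300−201)·(539.5−497.7)/(597.9−497.7) + 201 = 99·41.8/100.2 + 201 ≈ 242.30 → 242.
SO₂: row 540.13–606.20 (AQI 201–300). (300−201)·(571.61−540.13)/(606.20−540.13) + 201 = 99·31.48/66.07 + 201 ≈ 248.17 → 248.
Sub-indices: PM2.5→29, O₃→98, PM10→242, SO₂→248. Overall AQI = max = 248; dominant pollutant is SO₂.

248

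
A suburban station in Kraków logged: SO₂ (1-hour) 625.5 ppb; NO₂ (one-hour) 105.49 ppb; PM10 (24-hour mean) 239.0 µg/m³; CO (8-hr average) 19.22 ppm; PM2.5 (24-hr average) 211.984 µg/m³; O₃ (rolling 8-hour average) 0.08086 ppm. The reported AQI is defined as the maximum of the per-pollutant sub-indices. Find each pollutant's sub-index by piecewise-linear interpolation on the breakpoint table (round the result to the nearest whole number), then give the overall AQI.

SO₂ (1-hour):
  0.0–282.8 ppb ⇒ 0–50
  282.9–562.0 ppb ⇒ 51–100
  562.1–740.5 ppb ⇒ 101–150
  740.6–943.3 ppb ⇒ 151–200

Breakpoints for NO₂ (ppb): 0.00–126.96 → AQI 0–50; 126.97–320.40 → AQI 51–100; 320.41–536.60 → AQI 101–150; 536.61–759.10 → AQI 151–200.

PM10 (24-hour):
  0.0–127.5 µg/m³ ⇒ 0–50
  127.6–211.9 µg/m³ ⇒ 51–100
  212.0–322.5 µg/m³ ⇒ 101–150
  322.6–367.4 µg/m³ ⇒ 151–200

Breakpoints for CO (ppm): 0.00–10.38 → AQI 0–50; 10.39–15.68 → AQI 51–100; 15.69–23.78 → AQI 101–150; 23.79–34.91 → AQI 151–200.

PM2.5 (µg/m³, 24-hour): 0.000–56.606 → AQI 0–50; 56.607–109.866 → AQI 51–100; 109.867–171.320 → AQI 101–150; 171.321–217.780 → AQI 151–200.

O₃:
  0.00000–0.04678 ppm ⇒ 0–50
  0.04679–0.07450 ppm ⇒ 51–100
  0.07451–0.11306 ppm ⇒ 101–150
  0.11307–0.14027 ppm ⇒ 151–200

SO₂ 625.5: bracket 562.1–740.5 → index 101–150; slope 49/178.4, offset 63.4.
AQI = 101 + 49/178.4·63.4 ≈ 118.41 ⇒ 118.
NO₂ 105.49: bracket 0.00–126.96 → index 0–50; slope 50/126.96, offset 105.49.
AQI = 0 + 50/126.96·105.49 ≈ 41.54 ⇒ 42.
PM10 239.0: bracket 212.0–322.5 → index 101–150; slope 49/110.5, offset 27.0.
AQI = 101 + 49/110.5·27.0 ≈ 112.97 ⇒ 113.
CO 19.22: bracket 15.69–23.78 → index 101–150; slope 49/8.09, offset 3.53.
AQI = 101 + 49/8.09·3.53 ≈ 122.38 ⇒ 122.
PM2.5: 211.984 lies in 171.321–217.780, so I_lo=151, I_hi=200, C_lo=171.321, C_hi=217.780.
(200−151)/(217.780−171.321) × (211.984−171.321) + 151 = 49/46.459 × 40.663 + 151 ≈ 193.89 → 194.
O₃ 0.08086: bracket 0.07451–0.11306 → index 101–150; slope 49/0.03855, offset 0.00635.
AQI = 101 + 49/0.03855·0.00635 ≈ 109.07 ⇒ 109.
Sub-indices: SO₂→118, NO₂→42, PM10→113, CO→122, PM2.5→194, O₃→109. Overall AQI = max = 194; dominant pollutant is PM2.5.

194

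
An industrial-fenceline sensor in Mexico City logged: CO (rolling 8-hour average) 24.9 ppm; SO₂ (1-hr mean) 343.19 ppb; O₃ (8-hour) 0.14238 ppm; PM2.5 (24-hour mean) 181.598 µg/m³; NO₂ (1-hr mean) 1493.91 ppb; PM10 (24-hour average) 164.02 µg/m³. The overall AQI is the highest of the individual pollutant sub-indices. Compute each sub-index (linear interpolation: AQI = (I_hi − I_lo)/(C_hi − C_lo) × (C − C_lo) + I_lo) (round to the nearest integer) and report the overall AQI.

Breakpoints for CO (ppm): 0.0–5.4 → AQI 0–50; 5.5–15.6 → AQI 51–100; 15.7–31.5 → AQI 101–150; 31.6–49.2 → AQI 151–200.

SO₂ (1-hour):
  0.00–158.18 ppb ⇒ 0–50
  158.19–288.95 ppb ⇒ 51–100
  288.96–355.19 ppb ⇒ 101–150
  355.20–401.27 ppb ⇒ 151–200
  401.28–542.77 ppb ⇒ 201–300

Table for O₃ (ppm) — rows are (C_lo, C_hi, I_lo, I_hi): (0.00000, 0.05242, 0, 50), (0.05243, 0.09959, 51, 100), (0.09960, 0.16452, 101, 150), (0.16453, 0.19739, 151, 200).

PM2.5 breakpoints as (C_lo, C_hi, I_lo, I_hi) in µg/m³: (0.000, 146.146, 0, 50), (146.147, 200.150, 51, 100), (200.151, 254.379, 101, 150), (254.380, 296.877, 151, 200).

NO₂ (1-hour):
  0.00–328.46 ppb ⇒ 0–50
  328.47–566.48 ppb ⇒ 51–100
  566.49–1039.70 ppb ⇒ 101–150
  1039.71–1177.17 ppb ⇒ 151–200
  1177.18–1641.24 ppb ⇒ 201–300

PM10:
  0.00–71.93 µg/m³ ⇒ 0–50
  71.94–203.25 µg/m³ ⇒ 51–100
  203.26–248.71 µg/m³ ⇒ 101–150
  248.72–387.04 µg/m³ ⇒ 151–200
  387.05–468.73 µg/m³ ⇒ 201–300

CO 24.9: bracket 15.7–31.5 → index 101–150; slope 49/15.8, offset 9.2.
AQI = 101 + 49/15.8·9.2 ≈ 129.53 ⇒ 130.
SO₂: 343.19 lies in 288.96–355.19, so I_lo=101, I_hi=150, C_lo=288.96, C_hi=355.19.
(150−101)/(355.19−288.96) × (343.19−288.96) + 101 = 49/66.23 × 54.23 + 101 ≈ 141.12 → 141.
O₃: row 0.09960–0.16452 (AQI 101–150). (150−101)·(0.14238−0.09960)/(0.16452−0.09960) + 101 = 49·0.04278/0.06492 + 101 ≈ 133.29 → 133.
PM2.5: 181.598 ∈ [146.147, 200.150] ↔ index [51, 100].
51 + (181.598−146.147)·(100−51)/(200.150−146.147) = 51 + 35.451·49/54.003 ≈ 83.17, so AQI = 83.
NO₂: 1493.91 lies in 1177.18–1641.24, so I_lo=201, I_hi=300, C_lo=1177.18, C_hi=1641.24.
(300−201)/(1641.24−1177.18) × (1493.91−1177.18) + 201 = 99/464.06 × 316.73 + 201 ≈ 268.57 → 269.
PM10: 164.02 lies in 71.94–203.25, so I_lo=51, I_hi=100, C_lo=71.94, C_hi=203.25.
(100−51)/(203.25−71.94) × (164.02−71.94) + 51 = 49/131.31 × 92.08 + 51 ≈ 85.36 → 85.
Sub-indices: CO→130, SO₂→141, O₃→133, PM2.5→83, NO₂→269, PM10→85. Overall AQI = max = 269; dominant pollutant is NO₂.
AQI 269: Very Unhealthy.

269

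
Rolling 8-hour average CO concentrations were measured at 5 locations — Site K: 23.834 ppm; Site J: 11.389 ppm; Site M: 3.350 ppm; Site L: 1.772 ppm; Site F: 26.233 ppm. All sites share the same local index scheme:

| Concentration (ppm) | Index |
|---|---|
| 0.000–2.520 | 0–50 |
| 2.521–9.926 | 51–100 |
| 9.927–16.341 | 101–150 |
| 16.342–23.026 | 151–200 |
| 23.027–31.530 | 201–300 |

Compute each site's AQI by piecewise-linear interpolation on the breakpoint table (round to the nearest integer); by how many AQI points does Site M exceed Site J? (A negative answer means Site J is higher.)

Site K: 23.834 lies in 23.027–31.530, so I_lo=201, I_hi=300, C_lo=23.027, C_hi=31.530.
(300−201)/(31.530−23.027) × (23.834−23.027) + 201 = 99/8.503 × 0.807 + 201 ≈ 210.40 → 210.
Site J: 11.389 lies in 9.927–16.341, so I_lo=101, I_hi=150, C_lo=9.927, C_hi=16.341.
(150−101)/(16.341−9.927) × (11.389−9.927) + 101 = 49/6.414 × 1.462 + 101 ≈ 112.17 → 112.
Site M: 3.350 lies in 2.521–9.926, so I_lo=51, I_hi=100, C_lo=2.521, C_hi=9.926.
(100−51)/(9.926−2.521) × (3.350−2.521) + 51 = 49/7.405 × 0.829 + 51 ≈ 56.49 → 56.
Site L: 1.772 ∈ [0.000, 2.520] ↔ index [0, 50].
0 + (1.772−0.000)·(50−0)/(2.520−0.000) = 0 + 1.772·50/2.520 ≈ 35.16, so AQI = 35.
Site F: 26.233 ∈ [23.027, 31.530] ↔ index [201, 300].
201 + (26.233−23.027)·(300−201)/(31.530−23.027) = 201 + 3.206·99/8.503 ≈ 238.33, so AQI = 238.
AQIs: Site K=210, Site J=112, Site M=56, Site L=35, Site F=238. Site M (56) − Site J (112) = -56.

-56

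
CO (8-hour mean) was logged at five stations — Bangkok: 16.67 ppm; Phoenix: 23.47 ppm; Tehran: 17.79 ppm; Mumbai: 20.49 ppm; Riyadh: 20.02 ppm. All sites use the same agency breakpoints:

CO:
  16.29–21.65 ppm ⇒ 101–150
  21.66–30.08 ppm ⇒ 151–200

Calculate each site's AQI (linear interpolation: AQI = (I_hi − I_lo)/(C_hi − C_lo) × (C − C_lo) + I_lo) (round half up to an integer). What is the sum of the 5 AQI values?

655

Bangkok: row 16.29–21.65 (AQI 101–150). (150−101)·(16.67−16.29)/(21.65−16.29) + 101 = 49·0.38/5.36 + 101 ≈ 104.47 → 104.
Phoenix 23.47: bracket 21.66–30.08 → index 151–200; slope 49/8.42, offset 1.81.
AQI = 151 + 49/8.42·1.81 ≈ 161.53 ⇒ 162.
Tehran: 17.79 lies in 16.29–21.65, so I_lo=101, I_hi=150, C_lo=16.29, C_hi=21.65.
(150−101)/(21.65−16.29) × (17.79−16.29) + 101 = 49/5.36 × 1.50 + 101 ≈ 114.71 → 115.
Mumbai: 20.49 ∈ [16.29, 21.65] ↔ index [101, 150].
101 + (20.49−16.29)·(150−101)/(21.65−16.29) = 101 + 4.20·49/5.36 ≈ 139.40, so AQI = 139.
Riyadh 20.02: bracket 16.29–21.65 → index 101–150; slope 49/5.36, offset 3.73.
AQI = 101 + 49/5.36·3.73 ≈ 135.10 ⇒ 135.
AQIs: Bangkok=104, Phoenix=162, Tehran=115, Mumbai=139, Riyadh=135. Sum = 104 + 162 + 115 + 139 + 135 = 655.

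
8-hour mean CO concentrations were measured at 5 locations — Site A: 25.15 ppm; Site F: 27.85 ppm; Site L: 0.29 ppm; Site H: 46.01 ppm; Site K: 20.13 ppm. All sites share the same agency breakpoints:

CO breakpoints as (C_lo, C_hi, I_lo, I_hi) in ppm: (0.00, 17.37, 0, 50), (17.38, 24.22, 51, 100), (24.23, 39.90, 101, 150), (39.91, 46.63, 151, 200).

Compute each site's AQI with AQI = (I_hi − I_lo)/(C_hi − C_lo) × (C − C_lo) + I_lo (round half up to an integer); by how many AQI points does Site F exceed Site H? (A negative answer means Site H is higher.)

Site A: row 24.23–39.90 (AQI 101–150). (150−101)·(25.15−24.23)/(39.90−24.23) + 101 = 49·0.92/15.67 + 101 ≈ 103.88 → 104.
Site F: row 24.23–39.90 (AQI 101–150). (150−101)·(27.85−24.23)/(39.90−24.23) + 101 = 49·3.62/15.67 + 101 ≈ 112.32 → 112.
Site L: row 0.00–17.37 (AQI 0–50). (50−0)·(0.29−0.00)/(17.37−0.00) + 0 = 50·0.29/17.37 + 0 ≈ 0.83 → 1.
Site H: 46.01 ∈ [39.91, 46.63] ↔ index [151, 200].
151 + (46.01−39.91)·(200−151)/(46.63−39.91) = 151 + 6.10·49/6.72 ≈ 195.48, so AQI = 195.
Site K: row 17.38–24.22 (AQI 51–100). (100−51)·(20.13−17.38)/(24.22−17.38) + 51 = 49·2.75/6.84 + 51 ≈ 70.70 → 71.
AQIs: Site A=104, Site F=112, Site L=1, Site H=195, Site K=71. Site F (112) − Site H (195) = -83.

-83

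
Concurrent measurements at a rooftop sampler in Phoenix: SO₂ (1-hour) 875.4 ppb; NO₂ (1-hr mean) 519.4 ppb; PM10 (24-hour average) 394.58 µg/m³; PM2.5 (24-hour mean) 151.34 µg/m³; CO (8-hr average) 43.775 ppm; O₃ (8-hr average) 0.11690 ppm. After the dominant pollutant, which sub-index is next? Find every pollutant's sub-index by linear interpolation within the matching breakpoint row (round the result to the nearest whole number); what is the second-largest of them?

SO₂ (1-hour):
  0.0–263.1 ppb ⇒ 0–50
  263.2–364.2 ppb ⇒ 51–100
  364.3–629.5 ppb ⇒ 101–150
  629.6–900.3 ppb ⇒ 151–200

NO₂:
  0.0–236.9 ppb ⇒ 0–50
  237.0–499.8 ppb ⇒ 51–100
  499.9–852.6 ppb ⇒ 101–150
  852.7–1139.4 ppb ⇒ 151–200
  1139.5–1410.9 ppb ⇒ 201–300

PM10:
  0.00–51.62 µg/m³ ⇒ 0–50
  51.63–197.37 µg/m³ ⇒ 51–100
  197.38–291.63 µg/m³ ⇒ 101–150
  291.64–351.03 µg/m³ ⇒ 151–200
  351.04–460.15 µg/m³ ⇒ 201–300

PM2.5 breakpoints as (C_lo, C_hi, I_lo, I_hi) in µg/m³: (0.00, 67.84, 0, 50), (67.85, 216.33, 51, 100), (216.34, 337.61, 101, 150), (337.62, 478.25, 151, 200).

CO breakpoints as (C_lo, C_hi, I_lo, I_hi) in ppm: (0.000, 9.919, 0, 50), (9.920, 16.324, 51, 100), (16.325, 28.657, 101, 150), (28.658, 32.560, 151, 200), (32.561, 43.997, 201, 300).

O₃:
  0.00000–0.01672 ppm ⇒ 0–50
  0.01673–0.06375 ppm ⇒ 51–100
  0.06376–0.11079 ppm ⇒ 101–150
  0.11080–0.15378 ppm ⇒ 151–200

241

SO₂: 875.4 ∈ [629.6, 900.3] ↔ index [151, 200].
151 + (875.4−629.6)·(200−151)/(900.3−629.6) = 151 + 245.8·49/270.7 ≈ 195.49, so AQI = 195.
NO₂: 519.4 lies in 499.9–852.6, so I_lo=101, I_hi=150, C_lo=499.9, C_hi=852.6.
(150−101)/(852.6−499.9) × (519.4−499.9) + 101 = 49/352.7 × 19.5 + 101 ≈ 103.71 → 104.
PM10: 394.58 lies in 351.04–460.15, so I_lo=201, I_hi=300, C_lo=351.04, C_hi=460.15.
(300−201)/(460.15−351.04) × (394.58−351.04) + 201 = 99/109.11 × 43.54 + 201 ≈ 240.51 → 241.
PM2.5 151.34: bracket 67.85–216.33 → index 51–100; slope 49/148.48, offset 83.49.
AQI = 51 + 49/148.48·83.49 ≈ 78.55 ⇒ 79.
CO: 43.775 ∈ [32.561, 43.997] ↔ index [201, 300].
201 + (43.775−32.561)·(300−201)/(43.997−32.561) = 201 + 11.214·99/11.436 ≈ 298.08, so AQI = 298.
O₃: row 0.11080–0.15378 (AQI 151–200). (200−151)·(0.11690−0.11080)/(0.15378−0.11080) + 151 = 49·0.00610/0.04298 + 151 ≈ 157.95 → 158.
Sub-indices: SO₂→195, NO₂→104, PM10→241, PM2.5→79, CO→298, O₃→158. Ranked high→low: 298, 241, 195, 158, 104, 79. Second-highest sub-index = 241.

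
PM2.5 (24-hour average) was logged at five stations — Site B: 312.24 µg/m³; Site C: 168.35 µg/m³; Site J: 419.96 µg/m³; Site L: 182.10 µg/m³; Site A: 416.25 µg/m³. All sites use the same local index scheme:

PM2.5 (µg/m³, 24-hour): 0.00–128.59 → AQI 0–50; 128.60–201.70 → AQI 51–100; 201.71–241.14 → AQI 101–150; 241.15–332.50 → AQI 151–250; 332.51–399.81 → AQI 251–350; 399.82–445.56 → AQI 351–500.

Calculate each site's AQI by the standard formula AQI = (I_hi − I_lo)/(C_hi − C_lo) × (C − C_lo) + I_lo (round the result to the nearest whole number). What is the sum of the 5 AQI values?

1215

Site B: row 241.15–332.50 (AQI 151–250). (250−151)·(312.24−241.15)/(332.50−241.15) + 151 = 99·71.09/91.35 + 151 ≈ 228.04 → 228.
Site C: row 128.60–201.70 (AQI 51–100). (100−51)·(168.35−128.60)/(201.70−128.60) + 51 = 49·39.75/73.10 + 51 ≈ 77.65 → 78.
Site J: 419.96 ∈ [399.82, 445.56] ↔ index [351, 500].
351 + (419.96−399.82)·(500−351)/(445.56−399.82) = 351 + 20.14·149/45.74 ≈ 416.61, so AQI = 417.
Site L: 182.10 lies in 128.60–201.70, so I_lo=51, I_hi=100, C_lo=128.60, C_hi=201.70.
(100−51)/(201.70−128.60) × (182.10−128.60) + 51 = 49/73.10 × 53.50 + 51 ≈ 86.86 → 87.
Site A 416.25: bracket 399.82–445.56 → index 351–500; slope 149/45.74, offset 16.43.
AQI = 351 + 149/45.74·16.43 ≈ 404.52 ⇒ 405.
AQIs: Site B=228, Site C=78, Site J=417, Site L=87, Site A=405. Sum = 228 + 78 + 417 + 87 + 405 = 1215.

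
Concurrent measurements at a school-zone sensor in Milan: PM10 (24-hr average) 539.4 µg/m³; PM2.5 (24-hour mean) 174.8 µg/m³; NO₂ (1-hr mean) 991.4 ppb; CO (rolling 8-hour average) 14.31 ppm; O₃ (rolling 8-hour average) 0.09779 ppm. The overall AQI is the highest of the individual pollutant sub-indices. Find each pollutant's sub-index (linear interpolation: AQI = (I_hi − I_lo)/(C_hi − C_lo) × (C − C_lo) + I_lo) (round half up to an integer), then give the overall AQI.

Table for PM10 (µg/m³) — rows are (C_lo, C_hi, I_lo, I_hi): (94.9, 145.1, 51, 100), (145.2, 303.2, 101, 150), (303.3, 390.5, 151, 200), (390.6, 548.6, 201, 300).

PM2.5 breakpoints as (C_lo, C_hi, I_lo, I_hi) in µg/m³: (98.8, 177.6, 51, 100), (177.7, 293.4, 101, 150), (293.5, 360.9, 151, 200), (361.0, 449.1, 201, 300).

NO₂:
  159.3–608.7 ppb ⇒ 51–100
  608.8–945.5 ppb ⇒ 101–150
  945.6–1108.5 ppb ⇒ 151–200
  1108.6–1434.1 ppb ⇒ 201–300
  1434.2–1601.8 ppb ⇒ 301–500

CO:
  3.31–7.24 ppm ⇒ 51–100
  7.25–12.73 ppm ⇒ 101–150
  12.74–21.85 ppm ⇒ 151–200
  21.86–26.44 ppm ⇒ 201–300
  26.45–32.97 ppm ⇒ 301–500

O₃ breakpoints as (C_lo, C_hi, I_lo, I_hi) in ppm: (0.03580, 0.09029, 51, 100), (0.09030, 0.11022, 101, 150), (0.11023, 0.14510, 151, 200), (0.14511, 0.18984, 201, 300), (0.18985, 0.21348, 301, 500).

294

PM10 539.4: bracket 390.6–548.6 → index 201–300; slope 99/158.0, offset 148.8.
AQI = 201 + 99/158.0·148.8 ≈ 294.24 ⇒ 294.
PM2.5: 174.8 ∈ [98.8, 177.6] ↔ index [51, 100].
51 + (174.8−98.8)·(100−51)/(177.6−98.8) = 51 + 76.0·49/78.8 ≈ 98.26, so AQI = 98.
NO₂: 991.4 lies in 945.6–1108.5, so I_lo=151, I_hi=200, C_lo=945.6, C_hi=1108.5.
(200−151)/(1108.5−945.6) × (991.4−945.6) + 151 = 49/162.9 × 45.8 + 151 ≈ 164.78 → 165.
CO 14.31: bracket 12.74–21.85 → index 151–200; slope 49/9.11, offset 1.57.
AQI = 151 + 49/9.11·1.57 ≈ 159.44 ⇒ 159.
O₃: 0.09779 lies in 0.09030–0.11022, so I_lo=101, I_hi=150, C_lo=0.09030, C_hi=0.11022.
(150−101)/(0.11022−0.09030) × (0.09779−0.09030) + 101 = 49/0.01992 × 0.00749 + 101 ≈ 119.42 → 119.
Sub-indices: PM10→294, PM2.5→98, NO₂→165, CO→159, O₃→119. Overall AQI = max = 294; dominant pollutant is PM10.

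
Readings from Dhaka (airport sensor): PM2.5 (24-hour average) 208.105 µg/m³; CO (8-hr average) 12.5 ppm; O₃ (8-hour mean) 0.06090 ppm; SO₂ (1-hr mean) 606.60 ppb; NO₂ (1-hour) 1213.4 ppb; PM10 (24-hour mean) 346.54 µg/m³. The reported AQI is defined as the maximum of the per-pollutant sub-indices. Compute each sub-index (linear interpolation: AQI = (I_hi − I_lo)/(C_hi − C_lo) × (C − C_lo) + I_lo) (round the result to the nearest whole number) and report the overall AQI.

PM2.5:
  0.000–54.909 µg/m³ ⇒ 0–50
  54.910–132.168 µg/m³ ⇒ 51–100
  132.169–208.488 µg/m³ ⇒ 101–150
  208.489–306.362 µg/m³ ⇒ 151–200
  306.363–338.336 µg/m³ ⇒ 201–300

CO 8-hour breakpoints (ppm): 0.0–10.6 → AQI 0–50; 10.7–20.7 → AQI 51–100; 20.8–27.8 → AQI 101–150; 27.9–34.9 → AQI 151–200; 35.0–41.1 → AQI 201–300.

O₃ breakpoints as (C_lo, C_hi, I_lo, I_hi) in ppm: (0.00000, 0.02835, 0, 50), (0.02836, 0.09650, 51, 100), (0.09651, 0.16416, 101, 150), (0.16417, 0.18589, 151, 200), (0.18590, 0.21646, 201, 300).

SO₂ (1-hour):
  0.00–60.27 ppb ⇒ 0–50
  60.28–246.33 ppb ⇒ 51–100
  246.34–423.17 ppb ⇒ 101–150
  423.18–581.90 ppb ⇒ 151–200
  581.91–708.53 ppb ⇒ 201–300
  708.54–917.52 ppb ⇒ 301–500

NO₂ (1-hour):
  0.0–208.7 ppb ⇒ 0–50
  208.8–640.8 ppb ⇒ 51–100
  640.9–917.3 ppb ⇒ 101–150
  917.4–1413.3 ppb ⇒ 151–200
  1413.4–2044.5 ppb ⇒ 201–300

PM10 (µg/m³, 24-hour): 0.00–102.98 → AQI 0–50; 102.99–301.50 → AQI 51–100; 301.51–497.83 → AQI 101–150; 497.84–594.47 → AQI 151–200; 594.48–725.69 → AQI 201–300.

PM2.5: row 132.169–208.488 (AQI 101–150). (150−101)·(208.105−132.169)/(208.488−132.169) + 101 = 49·75.936/76.319 + 101 ≈ 149.75 → 150.
CO: row 10.7–20.7 (AQI 51–100). (100−51)·(12.5−10.7)/(20.7−10.7) + 51 = 49·1.8/10.0 + 51 ≈ 59.82 → 60.
O₃: 0.06090 lies in 0.02836–0.09650, so I_lo=51, I_hi=100, C_lo=0.02836, C_hi=0.09650.
(100−51)/(0.09650−0.02836) × (0.06090−0.02836) + 51 = 49/0.06814 × 0.03254 + 51 ≈ 74.40 → 74.
SO₂: 606.60 lies in 581.91–708.53, so I_lo=201, I_hi=300, C_lo=581.91, C_hi=708.53.
(300−201)/(708.53−581.91) × (606.60−581.91) + 201 = 99/126.62 × 24.69 + 201 ≈ 220.30 → 220.
NO₂: 1213.4 lies in 917.4–1413.3, so I_lo=151, I_hi=200, C_lo=917.4, C_hi=1413.3.
(200−151)/(1413.3−917.4) × (1213.4−917.4) + 151 = 49/495.9 × 296.0 + 151 ≈ 180.25 → 180.
PM10: 346.54 ∈ [301.51, 497.83] ↔ index [101, 150].
101 + (346.54−301.51)·(150−101)/(497.83−301.51) = 101 + 45.03·49/196.32 ≈ 112.24, so AQI = 112.
Sub-indices: PM2.5→150, CO→60, O₃→74, SO₂→220, NO₂→180, PM10→112. Overall AQI = max = 220; dominant pollutant is SO₂.

220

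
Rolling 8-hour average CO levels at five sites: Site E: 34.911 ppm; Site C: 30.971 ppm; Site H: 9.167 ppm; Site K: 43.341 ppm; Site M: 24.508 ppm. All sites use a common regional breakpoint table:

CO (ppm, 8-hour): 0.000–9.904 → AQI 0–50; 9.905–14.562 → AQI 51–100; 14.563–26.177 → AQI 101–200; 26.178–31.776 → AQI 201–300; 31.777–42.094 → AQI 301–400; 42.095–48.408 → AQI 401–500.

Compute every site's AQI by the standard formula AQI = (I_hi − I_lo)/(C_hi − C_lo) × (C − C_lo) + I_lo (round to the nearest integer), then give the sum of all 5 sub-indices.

Site E: row 31.777–42.094 (AQI 301–400). (400−301)·(34.911−31.777)/(42.094−31.777) + 301 = 99·3.134/10.317 + 301 ≈ 331.07 → 331.
Site C: 30.971 ∈ [26.178, 31.776] ↔ index [201, 300].
201 + (30.971−26.178)·(300−201)/(31.776−26.178) = 201 + 4.793·99/5.598 ≈ 285.76, so AQI = 286.
Site H 9.167: bracket 0.000–9.904 → index 0–50; slope 50/9.904, offset 9.167.
AQI = 0 + 50/9.904·9.167 ≈ 46.28 ⇒ 46.
Site K 43.341: bracket 42.095–48.408 → index 401–500; slope 99/6.313, offset 1.246.
AQI = 401 + 99/6.313·1.246 ≈ 420.54 ⇒ 421.
Site M 24.508: bracket 14.563–26.177 → index 101–200; slope 99/11.614, offset 9.945.
AQI = 101 + 99/11.614·9.945 ≈ 185.77 ⇒ 186.
AQIs: Site E=331, Site C=286, Site H=46, Site K=421, Site M=186. Sum = 331 + 286 + 46 + 421 + 186 = 1270.

1270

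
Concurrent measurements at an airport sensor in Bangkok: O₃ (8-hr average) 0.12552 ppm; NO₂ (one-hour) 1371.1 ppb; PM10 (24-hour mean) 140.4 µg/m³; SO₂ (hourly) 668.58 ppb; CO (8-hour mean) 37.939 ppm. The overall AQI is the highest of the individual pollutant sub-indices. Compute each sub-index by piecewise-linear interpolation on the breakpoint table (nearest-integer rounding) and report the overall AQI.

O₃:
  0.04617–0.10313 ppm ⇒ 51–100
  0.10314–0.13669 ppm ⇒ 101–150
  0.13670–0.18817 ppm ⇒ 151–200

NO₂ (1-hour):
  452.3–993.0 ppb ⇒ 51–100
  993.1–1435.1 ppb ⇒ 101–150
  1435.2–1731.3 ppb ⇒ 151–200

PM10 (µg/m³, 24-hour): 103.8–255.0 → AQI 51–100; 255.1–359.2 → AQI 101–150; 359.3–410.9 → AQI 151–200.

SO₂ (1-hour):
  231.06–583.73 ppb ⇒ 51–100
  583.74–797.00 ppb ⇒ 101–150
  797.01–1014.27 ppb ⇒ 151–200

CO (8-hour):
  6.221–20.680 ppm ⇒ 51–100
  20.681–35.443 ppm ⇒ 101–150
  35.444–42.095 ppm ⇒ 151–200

169

O₃: row 0.10314–0.13669 (AQI 101–150). (150−101)·(0.12552−0.10314)/(0.13669−0.10314) + 101 = 49·0.02238/0.03355 + 101 ≈ 133.69 → 134.
NO₂: row 993.1–1435.1 (AQI 101–150). (150−101)·(1371.1−993.1)/(1435.1−993.1) + 101 = 49·378.0/442.0 + 101 ≈ 142.90 → 143.
PM10: 140.4 lies in 103.8–255.0, so I_lo=51, I_hi=100, C_lo=103.8, C_hi=255.0.
(100−51)/(255.0−103.8) × (140.4−103.8) + 51 = 49/151.2 × 36.6 + 51 ≈ 62.86 → 63.
SO₂: row 583.74–797.00 (AQI 101–150). (150−101)·(668.58−583.74)/(797.00−583.74) + 101 = 49·84.84/213.26 + 101 ≈ 120.49 → 120.
CO 37.939: bracket 35.444–42.095 → index 151–200; slope 49/6.651, offset 2.495.
AQI = 151 + 49/6.651·2.495 ≈ 169.38 ⇒ 169.
Sub-indices: O₃→134, NO₂→143, PM10→63, SO₂→120, CO→169. Overall AQI = max = 169; dominant pollutant is CO.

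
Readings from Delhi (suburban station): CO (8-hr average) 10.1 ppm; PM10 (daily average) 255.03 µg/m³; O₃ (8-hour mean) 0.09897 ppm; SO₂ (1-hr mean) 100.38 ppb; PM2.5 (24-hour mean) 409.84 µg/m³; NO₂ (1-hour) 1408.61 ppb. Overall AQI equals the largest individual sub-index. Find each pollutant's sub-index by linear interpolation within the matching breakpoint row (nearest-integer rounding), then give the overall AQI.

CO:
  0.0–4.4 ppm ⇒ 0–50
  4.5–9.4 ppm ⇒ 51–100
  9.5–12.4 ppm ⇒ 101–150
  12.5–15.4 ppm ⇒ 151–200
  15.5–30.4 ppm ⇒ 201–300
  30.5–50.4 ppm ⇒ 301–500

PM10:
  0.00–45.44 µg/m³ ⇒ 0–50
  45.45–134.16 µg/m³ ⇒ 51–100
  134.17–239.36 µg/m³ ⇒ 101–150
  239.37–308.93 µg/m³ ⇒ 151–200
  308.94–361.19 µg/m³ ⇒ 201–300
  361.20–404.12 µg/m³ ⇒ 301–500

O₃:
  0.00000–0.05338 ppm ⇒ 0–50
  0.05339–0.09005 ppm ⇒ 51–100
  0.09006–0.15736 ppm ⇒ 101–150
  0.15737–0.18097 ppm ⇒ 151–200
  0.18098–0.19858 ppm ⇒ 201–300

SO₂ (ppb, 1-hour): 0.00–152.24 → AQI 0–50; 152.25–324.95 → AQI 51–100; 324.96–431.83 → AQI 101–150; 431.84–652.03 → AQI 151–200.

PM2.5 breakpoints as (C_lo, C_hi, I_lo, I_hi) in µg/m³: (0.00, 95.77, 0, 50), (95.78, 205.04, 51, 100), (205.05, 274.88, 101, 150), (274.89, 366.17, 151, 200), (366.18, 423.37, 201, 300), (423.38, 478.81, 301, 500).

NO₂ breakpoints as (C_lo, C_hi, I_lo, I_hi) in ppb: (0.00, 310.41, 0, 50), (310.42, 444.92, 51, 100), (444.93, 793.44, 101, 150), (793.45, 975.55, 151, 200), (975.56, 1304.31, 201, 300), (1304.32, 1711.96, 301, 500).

352

CO: 10.1 lies in 9.5–12.4, so I_lo=101, I_hi=150, C_lo=9.5, C_hi=12.4.
(150−101)/(12.4−9.5) × (10.1−9.5) + 101 = 49/2.9 × 0.6 + 101 ≈ 111.14 → 111.
PM10: row 239.37–308.93 (AQI 151–200). (200−151)·(255.03−239.37)/(308.93−239.37) + 151 = 49·15.66/69.56 + 151 ≈ 162.03 → 162.
O₃: 0.09897 ∈ [0.09006, 0.15736] ↔ index [101, 150].
101 + (0.09897−0.09006)·(150−101)/(0.15736−0.09006) = 101 + 0.00891·49/0.06730 ≈ 107.49, so AQI = 107.
SO₂ 100.38: bracket 0.00–152.24 → index 0–50; slope 50/152.24, offset 100.38.
AQI = 0 + 50/152.24·100.38 ≈ 32.97 ⇒ 33.
PM2.5: 409.84 ∈ [366.18, 423.37] ↔ index [201, 300].
201 + (409.84−366.18)·(300−201)/(423.37−366.18) = 201 + 43.66·99/57.19 ≈ 276.58, so AQI = 277.
NO₂ 1408.61: bracket 1304.32–1711.96 → index 301–500; slope 199/407.64, offset 104.29.
AQI = 301 + 199/407.64·104.29 ≈ 351.91 ⇒ 352.
Sub-indices: CO→111, PM10→162, O₃→107, SO₂→33, PM2.5→277, NO₂→352. Overall AQI = max = 352; dominant pollutant is NO₂.
AQI 352: Hazardous.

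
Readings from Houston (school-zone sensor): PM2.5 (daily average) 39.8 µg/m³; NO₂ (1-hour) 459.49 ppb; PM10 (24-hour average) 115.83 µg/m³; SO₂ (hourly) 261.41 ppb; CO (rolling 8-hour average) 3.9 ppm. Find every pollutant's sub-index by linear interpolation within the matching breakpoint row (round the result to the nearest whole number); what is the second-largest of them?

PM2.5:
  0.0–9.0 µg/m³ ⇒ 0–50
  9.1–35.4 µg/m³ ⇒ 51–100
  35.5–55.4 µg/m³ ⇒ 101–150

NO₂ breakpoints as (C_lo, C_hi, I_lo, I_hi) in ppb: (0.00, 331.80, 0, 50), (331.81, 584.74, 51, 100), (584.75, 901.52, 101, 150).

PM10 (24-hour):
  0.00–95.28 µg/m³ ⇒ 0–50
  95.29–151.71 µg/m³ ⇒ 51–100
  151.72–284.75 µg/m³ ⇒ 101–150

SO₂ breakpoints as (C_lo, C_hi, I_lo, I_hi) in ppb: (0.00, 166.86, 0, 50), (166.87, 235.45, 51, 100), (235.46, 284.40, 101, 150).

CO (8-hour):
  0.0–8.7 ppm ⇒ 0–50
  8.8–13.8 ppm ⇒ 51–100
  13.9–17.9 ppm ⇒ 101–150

112

PM2.5: row 35.5–55.4 (AQI 101–150). (150−101)·(39.8−35.5)/(55.4−35.5) + 101 = 49·4.3/19.9 + 101 ≈ 111.59 → 112.
NO₂: 459.49 lies in 331.81–584.74, so I_lo=51, I_hi=100, C_lo=331.81, C_hi=584.74.
(100−51)/(584.74−331.81) × (459.49−331.81) + 51 = 49/252.93 × 127.68 + 51 ≈ 75.74 → 76.
PM10: 115.83 lies in 95.29–151.71, so I_lo=51, I_hi=100, C_lo=95.29, C_hi=151.71.
(100−51)/(151.71−95.29) × (115.83−95.29) + 51 = 49/56.42 × 20.54 + 51 ≈ 68.84 → 69.
SO₂: row 235.46–284.40 (AQI 101–150). (150−101)·(261.41−235.46)/(284.40−235.46) + 101 = 49·25.95/48.94 + 101 ≈ 126.98 → 127.
CO: row 0.0–8.7 (AQI 0–50). (50−0)·(3.9−0.0)/(8.7−0.0) + 0 = 50·3.9/8.7 + 0 ≈ 22.41 → 22.
Sub-indices: PM2.5→112, NO₂→76, PM10→69, SO₂→127, CO→22. Ranked high→low: 127, 112, 76, 69, 22. Second-highest sub-index = 112.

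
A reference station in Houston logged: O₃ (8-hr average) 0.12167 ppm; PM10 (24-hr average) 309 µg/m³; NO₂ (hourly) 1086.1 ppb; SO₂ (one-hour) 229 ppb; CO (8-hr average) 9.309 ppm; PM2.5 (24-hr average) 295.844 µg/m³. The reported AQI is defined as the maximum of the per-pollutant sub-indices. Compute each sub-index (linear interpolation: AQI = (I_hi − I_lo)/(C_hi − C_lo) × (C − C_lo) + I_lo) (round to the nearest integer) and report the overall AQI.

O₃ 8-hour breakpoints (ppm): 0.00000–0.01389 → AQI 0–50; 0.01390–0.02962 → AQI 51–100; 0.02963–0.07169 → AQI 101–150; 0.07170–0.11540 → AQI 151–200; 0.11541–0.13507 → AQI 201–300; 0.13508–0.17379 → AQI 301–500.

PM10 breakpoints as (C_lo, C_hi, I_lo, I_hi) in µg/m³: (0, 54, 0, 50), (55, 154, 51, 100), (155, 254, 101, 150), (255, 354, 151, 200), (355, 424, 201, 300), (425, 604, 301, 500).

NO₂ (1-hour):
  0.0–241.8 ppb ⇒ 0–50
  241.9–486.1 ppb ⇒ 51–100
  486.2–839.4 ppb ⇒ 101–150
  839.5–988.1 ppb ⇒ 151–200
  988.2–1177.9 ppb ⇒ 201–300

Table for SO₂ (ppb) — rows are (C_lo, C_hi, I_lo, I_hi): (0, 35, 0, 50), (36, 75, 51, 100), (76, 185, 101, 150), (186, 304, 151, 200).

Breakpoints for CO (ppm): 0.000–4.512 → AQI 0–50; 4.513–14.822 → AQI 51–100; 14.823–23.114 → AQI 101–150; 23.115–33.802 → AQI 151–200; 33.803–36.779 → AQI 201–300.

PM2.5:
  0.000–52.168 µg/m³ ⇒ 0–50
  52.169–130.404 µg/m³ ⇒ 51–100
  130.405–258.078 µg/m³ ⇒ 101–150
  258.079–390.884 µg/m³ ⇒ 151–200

252

O₃: 0.12167 ∈ [0.11541, 0.13507] ↔ index [201, 300].
201 + (0.12167−0.11541)·(300−201)/(0.13507−0.11541) = 201 + 0.00626·99/0.01966 ≈ 232.52, so AQI = 233.
PM10: row 255–354 (AQI 151–200). (200−151)·(309−255)/(354−255) + 151 = 49·54/99 + 151 ≈ 177.73 → 178.
NO₂: 1086.1 ∈ [988.2, 1177.9] ↔ index [201, 300].
201 + (1086.1−988.2)·(300−201)/(1177.9−988.2) = 201 + 97.9·99/189.7 ≈ 252.09, so AQI = 252.
SO₂ 229: bracket 186–304 → index 151–200; slope 49/118, offset 43.
AQI = 151 + 49/118·43 ≈ 168.86 ⇒ 169.
CO: 9.309 lies in 4.513–14.822, so I_lo=51, I_hi=100, C_lo=4.513, C_hi=14.822.
(100−51)/(14.822−4.513) × (9.309−4.513) + 51 = 49/10.309 × 4.796 + 51 ≈ 73.80 → 74.
PM2.5: 295.844 ∈ [258.079, 390.884] ↔ index [151, 200].
151 + (295.844−258.079)·(200−151)/(390.884−258.079) = 151 + 37.765·49/132.805 ≈ 164.93, so AQI = 165.
Sub-indices: O₃→233, PM10→178, NO₂→252, SO₂→169, CO→74, PM2.5→165. Overall AQI = max = 252; dominant pollutant is NO₂.
AQI 252: Very Unhealthy.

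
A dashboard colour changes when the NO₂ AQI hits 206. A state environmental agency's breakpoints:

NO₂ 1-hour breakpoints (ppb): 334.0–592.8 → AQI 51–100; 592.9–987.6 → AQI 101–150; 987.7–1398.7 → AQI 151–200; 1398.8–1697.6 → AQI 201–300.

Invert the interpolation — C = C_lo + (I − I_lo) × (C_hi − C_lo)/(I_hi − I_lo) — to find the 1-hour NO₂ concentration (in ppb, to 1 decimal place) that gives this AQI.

1413.9

AQI 206 lies in the 201–300 band, which corresponds to 1398.8–1697.6 ppb.
C = 1398.8 + (206−201)×(1697.6−1398.8)/(300−201) = 1398.8 + 5×298.8/99 ≈ 1413.891 ppb → 1413.9 ppb to 1 dp.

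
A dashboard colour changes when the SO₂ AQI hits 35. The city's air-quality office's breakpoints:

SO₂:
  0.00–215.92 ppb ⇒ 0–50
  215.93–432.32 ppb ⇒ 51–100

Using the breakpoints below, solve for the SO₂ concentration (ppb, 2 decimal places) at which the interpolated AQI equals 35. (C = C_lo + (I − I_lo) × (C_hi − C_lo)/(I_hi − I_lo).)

151.14

AQI 35 lies in the 0–50 band, which corresponds to 0.00–215.92 ppb.
C = 0.00 + (35−0)×(215.92−0.00)/(50−0) = 0.00 + 35×215.92/50 ≈ 151.1440 ppb → 151.14 ppb to 2 dp.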